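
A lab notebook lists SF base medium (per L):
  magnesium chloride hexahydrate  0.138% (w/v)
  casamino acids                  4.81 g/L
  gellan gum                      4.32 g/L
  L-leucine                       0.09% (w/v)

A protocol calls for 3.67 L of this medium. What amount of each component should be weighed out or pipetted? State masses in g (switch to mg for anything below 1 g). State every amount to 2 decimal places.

magnesium chloride hexahydrate 5.06 g; casamino acids 17.65 g; gellan gum 15.85 g; L-leucine 3.30 g

Scale factor relative to 1 L: 3.67.
magnesium chloride hexahydrate: 0.138% w/v = 1.38 g/L → 1.38 × 3.67 L = 5.06 g
casamino acids: 4.81 g/L × 3.67 L = 17.65 g
gellan gum: 4.32 g/L × 3.67 L = 15.85 g
L-leucine: 0.09% w/v = 0.9 g/L → 0.9 × 3.67 L = 3.30 g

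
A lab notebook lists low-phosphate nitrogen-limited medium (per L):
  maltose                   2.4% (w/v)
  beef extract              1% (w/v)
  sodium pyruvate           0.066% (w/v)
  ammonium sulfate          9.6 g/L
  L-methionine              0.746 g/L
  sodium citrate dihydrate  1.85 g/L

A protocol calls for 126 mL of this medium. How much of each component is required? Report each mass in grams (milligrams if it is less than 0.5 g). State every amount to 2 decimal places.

Working volume: 126 mL = 0.126 L.
maltose: 2.4% w/v = 24 g/L → 24 × 0.126 L = 3.02 g
beef extract: 1% w/v = 10 g/L → 10 × 0.126 L = 1.26 g
sodium pyruvate: 0.066% w/v = 0.66 g/L → 0.66 × 0.126 L = 0.08316 g = 83.16 mg
ammonium sulfate: 9.6 g/L × 0.126 L = 1.21 g
L-methionine: 0.746 g/L × 0.126 L = 0.093996 g = 94.00 mg
sodium citrate dihydrate: 1.85 g/L × 0.126 L = 0.2331 g = 233.10 mg

maltose 3.02 g; beef extract 1.26 g; sodium pyruvate 83.16 mg; ammonium sulfate 1.21 g; L-methionine 94.00 mg; sodium citrate dihydrate 233.10 mg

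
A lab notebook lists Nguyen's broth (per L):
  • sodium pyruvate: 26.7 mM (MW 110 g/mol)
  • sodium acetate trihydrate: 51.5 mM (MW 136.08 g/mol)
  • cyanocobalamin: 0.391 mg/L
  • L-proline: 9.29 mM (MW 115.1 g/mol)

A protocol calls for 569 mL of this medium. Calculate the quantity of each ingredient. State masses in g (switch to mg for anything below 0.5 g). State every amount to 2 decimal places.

Scale factor relative to 1 L: 0.569.
sodium pyruvate: 26.7 mmol/L × 110 g/mol × 0.569 L ÷ 1000 = 1.67 g
sodium acetate trihydrate: 51.5 mmol/L × 136.08 g/mol × 0.569 L ÷ 1000 = 3.99 g
cyanocobalamin: 0.391 mg/L × 0.569 L = 0.22 mg
L-proline: 9.29 mmol/L × 115.1 g/mol × 0.569 L ÷ 1000 = 0.61 g

sodium pyruvate 1.67 g; sodium acetate trihydrate 3.99 g; cyanocobalamin 0.22 mg; L-proline 0.61 g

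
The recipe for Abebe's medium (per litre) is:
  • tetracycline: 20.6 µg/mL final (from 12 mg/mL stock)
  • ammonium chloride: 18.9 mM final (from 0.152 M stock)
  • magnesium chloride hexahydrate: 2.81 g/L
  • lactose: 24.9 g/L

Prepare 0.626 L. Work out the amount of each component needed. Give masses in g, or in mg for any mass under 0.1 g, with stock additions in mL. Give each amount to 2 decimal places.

tetracycline 1.07 mL; ammonium chloride 77.84 mL; magnesium chloride hexahydrate 1.76 g; lactose 15.59 g

Scale factor relative to 1 L: 0.626.
tetracycline: dilute stock: 20.6 µg/mL × 626 mL ÷ 12000 µg/mL = 1.07 mL
ammonium chloride: C1V1 = C2V2 → 18.9 mM × 626 mL ÷ 152 mM = 77.84 mL
magnesium chloride hexahydrate: 2.81 g/L × 0.626 L = 1.76 g
lactose: 24.9 g/L × 0.626 L = 15.59 g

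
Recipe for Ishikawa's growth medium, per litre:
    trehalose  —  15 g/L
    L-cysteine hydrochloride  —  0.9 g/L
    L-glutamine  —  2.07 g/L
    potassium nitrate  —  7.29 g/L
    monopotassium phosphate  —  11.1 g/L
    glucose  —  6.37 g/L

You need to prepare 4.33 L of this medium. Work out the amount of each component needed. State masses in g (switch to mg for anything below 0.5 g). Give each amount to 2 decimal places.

Working volume: 4.33 L.
trehalose: 15 g/L × 4.33 L = 64.95 g
L-cysteine hydrochloride: 0.9 g/L × 4.33 L = 3.90 g
L-glutamine: 2.07 g/L × 4.33 L = 8.96 g
potassium nitrate: 7.29 g/L × 4.33 L = 31.57 g
monopotassium phosphate: 11.1 g/L × 4.33 L = 48.06 g
glucose: 6.37 g/L × 4.33 L = 27.58 g

trehalose 64.95 g; L-cysteine hydrochloride 3.90 g; L-glutamine 8.96 g; potassium nitrate 31.57 g; monopotassium phosphate 48.06 g; glucose 27.58 g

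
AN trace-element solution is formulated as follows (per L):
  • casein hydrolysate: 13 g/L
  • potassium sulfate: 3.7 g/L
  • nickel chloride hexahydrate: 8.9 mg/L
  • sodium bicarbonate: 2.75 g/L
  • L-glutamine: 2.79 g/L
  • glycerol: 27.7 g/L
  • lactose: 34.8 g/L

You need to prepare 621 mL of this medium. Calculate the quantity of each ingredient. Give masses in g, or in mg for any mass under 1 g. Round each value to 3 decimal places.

casein hydrolysate 8.073 g; potassium sulfate 2.298 g; nickel chloride hexahydrate 5.527 mg; sodium bicarbonate 1.708 g; L-glutamine 1.733 g; glycerol 17.202 g; lactose 21.611 g

Target volume = 621 mL = 0.621 L.
casein hydrolysate: 13 g/L × 0.621 L = 8.073 g
potassium sulfate: 3.7 g/L × 0.621 L = 2.298 g
nickel chloride hexahydrate: 8.9 mg/L × 0.621 L = 5.527 mg
sodium bicarbonate: 2.75 g/L × 0.621 L = 1.708 g
L-glutamine: 2.79 g/L × 0.621 L = 1.733 g
glycerol: 27.7 g/L × 0.621 L = 17.202 g
lactose: 34.8 g/L × 0.621 L = 21.611 g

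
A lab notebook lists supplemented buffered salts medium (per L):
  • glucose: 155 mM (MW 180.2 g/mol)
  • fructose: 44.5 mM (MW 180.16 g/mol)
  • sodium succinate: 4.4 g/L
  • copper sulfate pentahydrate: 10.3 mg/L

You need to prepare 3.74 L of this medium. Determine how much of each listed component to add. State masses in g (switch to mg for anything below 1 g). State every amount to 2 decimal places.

Scale factor relative to 1 L: 3.74.
glucose: 155 mmol/L × 180.2 g/mol × 3.74 L ÷ 1000 = 104.46 g
fructose: 44.5 mmol/L × 180.16 g/mol × 3.74 L ÷ 1000 = 29.98 g
sodium succinate: 4.4 g/L × 3.74 L = 16.46 g
copper sulfate pentahydrate: 10.3 mg/L × 3.74 L = 38.52 mg

glucose 104.46 g; fructose 29.98 g; sodium succinate 16.46 g; copper sulfate pentahydrate 38.52 mg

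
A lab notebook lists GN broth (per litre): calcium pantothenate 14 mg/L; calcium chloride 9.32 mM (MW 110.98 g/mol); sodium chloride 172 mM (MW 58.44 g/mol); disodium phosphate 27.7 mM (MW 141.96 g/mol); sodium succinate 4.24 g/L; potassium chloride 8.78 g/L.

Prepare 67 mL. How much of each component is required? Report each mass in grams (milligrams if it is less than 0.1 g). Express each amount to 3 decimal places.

Working volume: 67 mL = 0.067 L.
calcium pantothenate: 14 mg/L × 0.067 L = 0.938 mg
calcium chloride: 9.32 mmol/L × 110.98 mg/mmol × 0.067 L = 69.300 mg
sodium chloride: 172 mmol/L × 58.44 g/mol × 0.067 L ÷ 1000 = 0.673 g
disodium phosphate: 27.7 mmol/L × 141.96 g/mol × 0.067 L ÷ 1000 = 0.263 g
sodium succinate: 4.24 g/L × 0.067 L = 0.284 g
potassium chloride: 8.78 g/L × 0.067 L = 0.588 g

calcium pantothenate 0.938 mg; calcium chloride 69.300 mg; sodium chloride 0.673 g; disodium phosphate 0.263 g; sodium succinate 0.284 g; potassium chloride 0.588 g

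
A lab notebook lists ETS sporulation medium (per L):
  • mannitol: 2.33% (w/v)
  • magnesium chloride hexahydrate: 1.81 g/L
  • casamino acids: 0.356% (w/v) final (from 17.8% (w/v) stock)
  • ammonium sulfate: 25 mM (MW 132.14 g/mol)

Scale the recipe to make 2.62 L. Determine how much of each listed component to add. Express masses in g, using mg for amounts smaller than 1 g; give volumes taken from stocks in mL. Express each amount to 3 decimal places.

mannitol 61.046 g; magnesium chloride hexahydrate 4.742 g; casamino acids 52.400 mL; ammonium sulfate 8.655 g

Working volume: 2.62 L.
mannitol: 2.33 g per 100 mL × 2620 mL ÷ 100 = 61.046 g
magnesium chloride hexahydrate: 1.81 g/L × 2.62 L = 4.742 g
casamino acids: dilute stock: 0.356% ÷ 17.8% × 2620 mL = 52.400 mL
ammonium sulfate: 25 mmol/L × 132.14 g/mol × 2.62 L ÷ 1000 = 8.655 g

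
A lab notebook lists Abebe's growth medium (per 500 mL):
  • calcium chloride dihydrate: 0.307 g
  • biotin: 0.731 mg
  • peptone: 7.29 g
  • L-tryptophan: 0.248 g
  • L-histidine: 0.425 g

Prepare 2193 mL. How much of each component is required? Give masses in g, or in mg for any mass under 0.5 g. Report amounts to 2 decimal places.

calcium chloride dihydrate 1.35 g; biotin 3.21 mg; peptone 31.97 g; L-tryptophan 1.09 g; L-histidine 1.86 g

Ratio of target to recipe volume: 2193 / 500 = 4.386.
calcium chloride dihydrate: 0.307 g × (2193 mL / 500 mL) = 1.35 g
biotin: 0.731 mg × (2193 mL / 500 mL) = 3.21 mg
peptone: 7.29 g × (2193 mL / 500 mL) = 31.97 g
L-tryptophan: 0.248 g × (2193 mL / 500 mL) = 1.09 g
L-histidine: 0.425 g × (2193 mL / 500 mL) = 1.86 g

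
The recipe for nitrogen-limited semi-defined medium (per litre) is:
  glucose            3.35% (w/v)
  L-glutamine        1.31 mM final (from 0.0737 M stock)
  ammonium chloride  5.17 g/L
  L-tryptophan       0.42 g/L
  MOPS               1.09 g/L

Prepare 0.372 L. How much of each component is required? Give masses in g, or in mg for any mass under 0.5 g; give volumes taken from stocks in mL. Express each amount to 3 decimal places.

glucose 12.462 g; L-glutamine 6.612 mL; ammonium chloride 1.923 g; L-tryptophan 156.240 mg; MOPS 405.480 mg

Working volume: 0.372 L.
glucose: 3.35 g per 100 mL × 372 mL ÷ 100 = 12.462 g
L-glutamine: V = C2·V2/C1 = 1.31 mM × 372 mL ÷ 73.7 mM = 6.612 mL
ammonium chloride: 5.17 g/L × 0.372 L = 1.923 g
L-tryptophan: 0.42 g/L × 0.372 L = 0.15624 g = 156.240 mg
MOPS: 1.09 g/L × 0.372 L = 0.40548 g = 405.480 mg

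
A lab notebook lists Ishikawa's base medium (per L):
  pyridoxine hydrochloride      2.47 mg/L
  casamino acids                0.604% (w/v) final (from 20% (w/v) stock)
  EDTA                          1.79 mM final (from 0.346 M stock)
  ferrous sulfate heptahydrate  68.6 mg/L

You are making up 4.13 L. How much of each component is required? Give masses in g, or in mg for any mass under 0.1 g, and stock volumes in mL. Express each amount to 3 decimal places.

Working volume: 4.13 L.
pyridoxine hydrochloride: 2.47 mg/L × 4.13 L = 10.201 mg
casamino acids: dilute stock: 0.604% ÷ 20% × 4130 mL = 124.726 mL
EDTA: V = C2·V2/C1 = 1.79 mM × 4130 mL ÷ 346 mM = 21.366 mL
ferrous sulfate heptahydrate: 68.6 mg/L × 4.13 L = 283.318 mg = 0.283 g

pyridoxine hydrochloride 10.201 mg; casamino acids 124.726 mL; EDTA 21.366 mL; ferrous sulfate heptahydrate 0.283 g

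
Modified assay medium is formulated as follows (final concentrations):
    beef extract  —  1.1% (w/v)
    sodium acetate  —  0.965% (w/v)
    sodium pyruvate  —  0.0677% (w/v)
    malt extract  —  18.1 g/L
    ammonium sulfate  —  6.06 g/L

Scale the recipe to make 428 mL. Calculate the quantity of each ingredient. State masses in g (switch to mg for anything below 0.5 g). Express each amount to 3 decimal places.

beef extract 4.708 g; sodium acetate 4.130 g; sodium pyruvate 289.756 mg; malt extract 7.747 g; ammonium sulfate 2.594 g

Scale factor relative to 1 L: 0.428.
beef extract: 1.1 g per 100 mL × 428 mL ÷ 100 = 4.708 g
sodium acetate: 0.965% w/v = 9.65 g/L → 9.65 × 0.428 L = 4.130 g
sodium pyruvate: 0.0677% w/v = 0.677 g/L → 0.677 × 0.428 L = 0.289756 g = 289.756 mg
malt extract: 18.1 g/L × 0.428 L = 7.747 g
ammonium sulfate: 6.06 g/L × 0.428 L = 2.594 g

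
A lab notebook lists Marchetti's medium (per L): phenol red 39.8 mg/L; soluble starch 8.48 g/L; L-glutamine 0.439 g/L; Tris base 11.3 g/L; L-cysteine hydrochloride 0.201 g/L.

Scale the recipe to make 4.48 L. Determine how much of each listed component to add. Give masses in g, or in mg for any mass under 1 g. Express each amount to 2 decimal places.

phenol red 178.30 mg; soluble starch 37.99 g; L-glutamine 1.97 g; Tris base 50.62 g; L-cysteine hydrochloride 900.48 mg

Working volume: 4.48 L.
phenol red: 39.8 mg/L × 4.48 L = 178.30 mg
soluble starch: 8.48 g/L × 4.48 L = 37.99 g
L-glutamine: 0.439 g/L × 4.48 L = 1.97 g
Tris base: 11.3 g/L × 4.48 L = 50.62 g
L-cysteine hydrochloride: 0.201 g/L × 4.48 L = 0.90048 g = 900.48 mg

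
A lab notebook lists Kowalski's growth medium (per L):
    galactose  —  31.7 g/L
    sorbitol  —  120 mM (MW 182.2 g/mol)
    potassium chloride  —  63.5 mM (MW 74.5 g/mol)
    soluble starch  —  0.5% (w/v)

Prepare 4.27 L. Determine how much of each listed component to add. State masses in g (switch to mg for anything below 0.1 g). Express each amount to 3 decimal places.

galactose 135.359 g; sorbitol 93.359 g; potassium chloride 20.200 g; soluble starch 21.350 g

Scale factor relative to 1 L: 4.27.
galactose: 31.7 g/L × 4.27 L = 135.359 g
sorbitol: 120 mmol/L × 182.2 g/mol × 4.27 L ÷ 1000 = 93.359 g
potassium chloride: 63.5 mmol/L × 74.5 g/mol × 4.27 L ÷ 1000 = 20.200 g
soluble starch: 0.5 g per 100 mL × 4270 mL ÷ 100 = 21.350 g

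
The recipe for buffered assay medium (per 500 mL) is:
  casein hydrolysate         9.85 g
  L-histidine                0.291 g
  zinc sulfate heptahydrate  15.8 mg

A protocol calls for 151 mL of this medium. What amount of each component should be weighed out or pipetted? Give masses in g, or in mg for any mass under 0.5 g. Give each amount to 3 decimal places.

Scale factor = 151 mL / 500 mL = 0.302.
casein hydrolysate: 9.85 g × (151 mL / 500 mL) = 2.975 g
L-histidine: 0.291 g × (151 mL / 500 mL) = 0.087882 g = 87.882 mg
zinc sulfate heptahydrate: 15.8 mg × (151 mL / 500 mL) = 4.772 mg

casein hydrolysate 2.975 g; L-histidine 87.882 mg; zinc sulfate heptahydrate 4.772 mg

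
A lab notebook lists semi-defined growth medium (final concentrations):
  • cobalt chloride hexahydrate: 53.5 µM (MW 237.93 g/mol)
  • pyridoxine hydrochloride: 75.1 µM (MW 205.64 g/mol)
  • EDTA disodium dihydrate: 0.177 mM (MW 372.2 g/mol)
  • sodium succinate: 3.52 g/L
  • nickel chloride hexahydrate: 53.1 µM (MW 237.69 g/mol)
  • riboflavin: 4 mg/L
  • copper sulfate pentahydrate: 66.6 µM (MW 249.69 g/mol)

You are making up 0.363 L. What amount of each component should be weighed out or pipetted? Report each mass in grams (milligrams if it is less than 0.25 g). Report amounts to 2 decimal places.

cobalt chloride hexahydrate 4.62 mg; pyridoxine hydrochloride 5.61 mg; EDTA disodium dihydrate 23.91 mg; sodium succinate 1.28 g; nickel chloride hexahydrate 4.58 mg; riboflavin 1.45 mg; copper sulfate pentahydrate 6.04 mg

Scale factor relative to 1 L: 0.363.
cobalt chloride hexahydrate: 53.5 µmol/L × 237.93 g/mol × 0.363 L ÷ 1000 = 4.62 mg
pyridoxine hydrochloride: 75.1 µmol/L × 205.64 g/mol × 0.363 L ÷ 1000 = 5.61 mg
EDTA disodium dihydrate: 0.177 mmol/L × 372.2 mg/mmol × 0.363 L = 23.91 mg
sodium succinate: 3.52 g/L × 0.363 L = 1.28 g
nickel chloride hexahydrate: 53.1 µmol/L × 237.69 g/mol × 0.363 L ÷ 1000 = 4.58 mg
riboflavin: 4 mg/L × 0.363 L = 1.45 mg
copper sulfate pentahydrate: 66.6 µmol/L × 249.69 g/mol × 0.363 L ÷ 1000 = 6.04 mg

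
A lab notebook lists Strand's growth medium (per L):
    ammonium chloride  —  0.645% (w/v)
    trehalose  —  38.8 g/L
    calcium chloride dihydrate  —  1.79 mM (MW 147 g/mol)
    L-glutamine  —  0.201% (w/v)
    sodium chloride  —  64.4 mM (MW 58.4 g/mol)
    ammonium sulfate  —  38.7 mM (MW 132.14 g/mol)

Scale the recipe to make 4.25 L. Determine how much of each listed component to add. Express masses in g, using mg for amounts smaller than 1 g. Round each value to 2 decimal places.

ammonium chloride 27.41 g; trehalose 164.90 g; calcium chloride dihydrate 1.12 g; L-glutamine 8.54 g; sodium chloride 15.98 g; ammonium sulfate 21.73 g

Scale factor relative to 1 L: 4.25.
ammonium chloride: 0.645% w/v = 6.45 g/L → 6.45 × 4.25 L = 27.41 g
trehalose: 38.8 g/L × 4.25 L = 164.90 g
calcium chloride dihydrate: 1.79 mmol/L × 147 g/mol × 4.25 L ÷ 1000 = 1.12 g
L-glutamine: 0.201 g per 100 mL × 4250 mL ÷ 100 = 8.54 g
sodium chloride: 64.4 mmol/L × 58.4 g/mol × 4.25 L ÷ 1000 = 15.98 g
ammonium sulfate: 38.7 mmol/L × 132.14 g/mol × 4.25 L ÷ 1000 = 21.73 g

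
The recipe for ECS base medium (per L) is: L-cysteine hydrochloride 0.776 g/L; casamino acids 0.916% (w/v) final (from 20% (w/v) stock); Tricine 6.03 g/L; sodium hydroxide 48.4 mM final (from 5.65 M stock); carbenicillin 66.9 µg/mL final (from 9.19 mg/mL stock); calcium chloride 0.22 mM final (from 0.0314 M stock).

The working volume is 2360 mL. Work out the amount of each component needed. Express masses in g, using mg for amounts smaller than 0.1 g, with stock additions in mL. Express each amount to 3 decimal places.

L-cysteine hydrochloride 1.831 g; casamino acids 108.088 mL; Tricine 14.231 g; sodium hydroxide 20.217 mL; carbenicillin 17.180 mL; calcium chloride 16.535 mL

Working volume: 2360 mL = 2.36 L.
L-cysteine hydrochloride: 0.776 g/L × 2.36 L = 1.831 g
casamino acids: V = C2·V2/C1 = 0.916% ÷ 20% × 2360 mL = 108.088 mL
Tricine: 6.03 g/L × 2.36 L = 14.231 g
sodium hydroxide: C1V1 = C2V2 → 48.4 mM × 2360 mL ÷ 5650 mM = 20.217 mL
carbenicillin: V = C2·V2/C1 = 66.9 µg/mL × 2360 mL ÷ 9190 µg/mL = 17.180 mL
calcium chloride: C1V1 = C2V2 → 0.22 mM × 2360 mL ÷ 31.4 mM = 16.535 mL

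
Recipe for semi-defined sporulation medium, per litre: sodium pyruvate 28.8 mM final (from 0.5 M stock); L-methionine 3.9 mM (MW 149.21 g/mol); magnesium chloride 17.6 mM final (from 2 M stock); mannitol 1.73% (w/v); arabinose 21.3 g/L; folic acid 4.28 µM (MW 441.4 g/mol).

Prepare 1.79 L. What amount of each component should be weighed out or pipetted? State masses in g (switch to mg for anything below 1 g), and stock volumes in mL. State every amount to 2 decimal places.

Scale factor relative to 1 L: 1.79.
sodium pyruvate: dilute stock: 28.8 mM × 1790 mL ÷ 500 mM = 103.10 mL
L-methionine: 3.9 mmol/L × 149.21 g/mol × 1.79 L ÷ 1000 = 1.04 g
magnesium chloride: dilute stock: 17.6 mM × 1790 mL ÷ 2000 mM = 15.75 mL
mannitol: 1.73% w/v = 17.3 g/L → 17.3 × 1.79 L = 30.97 g
arabinose: 21.3 g/L × 1.79 L = 38.13 g
folic acid: 4.28 µmol/L × 441.4 g/mol × 1.79 L ÷ 1000 = 3.38 mg

sodium pyruvate 103.10 mL; L-methionine 1.04 g; magnesium chloride 15.75 mL; mannitol 30.97 g; arabinose 38.13 g; folic acid 3.38 mg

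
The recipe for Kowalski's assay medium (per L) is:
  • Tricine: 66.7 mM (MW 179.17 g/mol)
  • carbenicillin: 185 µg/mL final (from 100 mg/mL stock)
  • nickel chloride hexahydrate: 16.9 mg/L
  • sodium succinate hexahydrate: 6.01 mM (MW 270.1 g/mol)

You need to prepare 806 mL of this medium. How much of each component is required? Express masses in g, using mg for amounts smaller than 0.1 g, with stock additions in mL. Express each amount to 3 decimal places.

Tricine 9.632 g; carbenicillin 1.491 mL; nickel chloride hexahydrate 13.621 mg; sodium succinate hexahydrate 1.308 g

Scale factor relative to 1 L: 0.806.
Tricine: 66.7 mmol/L × 179.17 g/mol × 0.806 L ÷ 1000 = 9.632 g
carbenicillin: C1V1 = C2V2 → 185 µg/mL × 806 mL ÷ 100000 µg/mL = 1.491 mL
nickel chloride hexahydrate: 16.9 mg/L × 0.806 L = 13.621 mg
sodium succinate hexahydrate: 6.01 mmol/L × 270.1 g/mol × 0.806 L ÷ 1000 = 1.308 g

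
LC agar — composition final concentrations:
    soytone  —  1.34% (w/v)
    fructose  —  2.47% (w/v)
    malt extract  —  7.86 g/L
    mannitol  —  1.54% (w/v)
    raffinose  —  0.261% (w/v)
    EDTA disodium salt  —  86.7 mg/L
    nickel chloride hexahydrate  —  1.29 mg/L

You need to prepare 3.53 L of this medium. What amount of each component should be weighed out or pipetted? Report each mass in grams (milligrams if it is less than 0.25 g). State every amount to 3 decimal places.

Working volume: 3.53 L.
soytone: 1.34% w/v = 13.4 g/L → 13.4 × 3.53 L = 47.302 g
fructose: 2.47 g per 100 mL × 3530 mL ÷ 100 = 87.191 g
malt extract: 7.86 g/L × 3.53 L = 27.746 g
mannitol: 1.54 g per 100 mL × 3530 mL ÷ 100 = 54.362 g
raffinose: 0.261% w/v = 2.61 g/L → 2.61 × 3.53 L = 9.213 g
EDTA disodium salt: 86.7 mg/L × 3.53 L = 306.051 mg = 0.306 g
nickel chloride hexahydrate: 1.29 mg/L × 3.53 L = 4.554 mg

soytone 47.302 g; fructose 87.191 g; malt extract 27.746 g; mannitol 54.362 g; raffinose 9.213 g; EDTA disodium salt 0.306 g; nickel chloride hexahydrate 4.554 mg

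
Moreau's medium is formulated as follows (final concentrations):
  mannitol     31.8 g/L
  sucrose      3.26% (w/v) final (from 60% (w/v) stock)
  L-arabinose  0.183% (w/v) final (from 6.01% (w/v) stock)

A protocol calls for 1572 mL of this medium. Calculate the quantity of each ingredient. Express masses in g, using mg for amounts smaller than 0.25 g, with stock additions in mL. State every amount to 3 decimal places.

mannitol 49.990 g; sucrose 85.412 mL; L-arabinose 47.866 mL

Scale factor relative to 1 L: 1.572.
mannitol: 31.8 g/L × 1.572 L = 49.990 g
sucrose: V = C2·V2/C1 = 3.26% ÷ 60% × 1572 mL = 85.412 mL
L-arabinose: dilute stock: 0.183% ÷ 6.01% × 1572 mL = 47.866 mL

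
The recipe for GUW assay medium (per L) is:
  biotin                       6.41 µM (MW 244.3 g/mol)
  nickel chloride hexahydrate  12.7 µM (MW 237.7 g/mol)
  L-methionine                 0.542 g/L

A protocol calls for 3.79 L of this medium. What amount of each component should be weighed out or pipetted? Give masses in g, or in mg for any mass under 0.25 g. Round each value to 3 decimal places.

biotin 5.935 mg; nickel chloride hexahydrate 11.441 mg; L-methionine 2.054 g

Scale factor relative to 1 L: 3.79.
biotin: 6.41 µmol/L × 244.3 g/mol × 3.79 L ÷ 1000 = 5.935 mg
nickel chloride hexahydrate: 12.7 µmol/L × 237.7 g/mol × 3.79 L ÷ 1000 = 11.441 mg
L-methionine: 0.542 g/L × 3.79 L = 2.054 g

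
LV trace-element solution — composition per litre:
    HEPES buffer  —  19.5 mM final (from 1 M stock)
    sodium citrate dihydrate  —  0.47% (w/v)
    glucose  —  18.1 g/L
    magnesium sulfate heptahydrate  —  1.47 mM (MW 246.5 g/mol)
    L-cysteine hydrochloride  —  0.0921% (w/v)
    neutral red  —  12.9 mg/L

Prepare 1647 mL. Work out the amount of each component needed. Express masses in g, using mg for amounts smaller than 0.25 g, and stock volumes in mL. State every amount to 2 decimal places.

HEPES buffer 32.12 mL; sodium citrate dihydrate 7.74 g; glucose 29.81 g; magnesium sulfate heptahydrate 0.60 g; L-cysteine hydrochloride 1.52 g; neutral red 21.25 mg

Scale factor relative to 1 L: 1.647.
HEPES buffer: V = C2·V2/C1 = 19.5 mM × 1647 mL ÷ 1000 mM = 32.12 mL
sodium citrate dihydrate: 0.47% w/v = 4.7 g/L → 4.7 × 1.647 L = 7.74 g
glucose: 18.1 g/L × 1.647 L = 29.81 g
magnesium sulfate heptahydrate: 1.47 mmol/L × 246.5 g/mol × 1.647 L ÷ 1000 = 0.60 g
L-cysteine hydrochloride: 0.0921% w/v = 0.921 g/L → 0.921 × 1.647 L = 1.52 g
neutral red: 12.9 mg/L × 1.647 L = 21.25 mg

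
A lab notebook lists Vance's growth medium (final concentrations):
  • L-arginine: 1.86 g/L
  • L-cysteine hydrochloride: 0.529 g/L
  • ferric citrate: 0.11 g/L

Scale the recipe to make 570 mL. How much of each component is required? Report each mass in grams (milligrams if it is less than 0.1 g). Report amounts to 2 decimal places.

Scale factor relative to 1 L: 0.57.
L-arginine: 1.86 g/L × 0.57 L = 1.06 g
L-cysteine hydrochloride: 0.529 g/L × 0.57 L = 0.30 g
ferric citrate: 0.11 g/L × 0.57 L = 0.0627 g = 62.70 mg

L-arginine 1.06 g; L-cysteine hydrochloride 0.30 g; ferric citrate 62.70 mg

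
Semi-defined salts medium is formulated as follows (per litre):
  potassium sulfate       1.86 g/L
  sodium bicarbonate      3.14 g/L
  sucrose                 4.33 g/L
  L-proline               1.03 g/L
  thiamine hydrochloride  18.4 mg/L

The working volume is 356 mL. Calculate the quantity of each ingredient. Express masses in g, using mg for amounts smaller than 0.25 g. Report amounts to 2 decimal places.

Target volume = 356 mL = 0.356 L.
potassium sulfate: 1.86 g/L × 0.356 L = 0.66 g
sodium bicarbonate: 3.14 g/L × 0.356 L = 1.12 g
sucrose: 4.33 g/L × 0.356 L = 1.54 g
L-proline: 1.03 g/L × 0.356 L = 0.37 g
thiamine hydrochloride: 18.4 mg/L × 0.356 L = 6.55 mg

potassium sulfate 0.66 g; sodium bicarbonate 1.12 g; sucrose 1.54 g; L-proline 0.37 g; thiamine hydrochloride 6.55 mg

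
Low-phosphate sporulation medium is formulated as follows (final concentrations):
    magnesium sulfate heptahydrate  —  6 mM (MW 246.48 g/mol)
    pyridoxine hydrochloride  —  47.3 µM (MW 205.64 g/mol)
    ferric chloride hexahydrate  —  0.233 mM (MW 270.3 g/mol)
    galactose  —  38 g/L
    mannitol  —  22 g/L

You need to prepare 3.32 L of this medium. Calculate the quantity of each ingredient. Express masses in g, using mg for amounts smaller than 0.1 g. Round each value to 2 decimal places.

Working volume: 3.32 L.
magnesium sulfate heptahydrate: 6 mmol/L × 246.48 g/mol × 3.32 L ÷ 1000 = 4.91 g
pyridoxine hydrochloride: 47.3 µmol/L × 205.64 g/mol × 3.32 L ÷ 1000 = 32.29 mg
ferric chloride hexahydrate: 0.233 mmol/L × 270.3 g/mol × 3.32 L ÷ 1000 = 0.21 g
galactose: 38 g/L × 3.32 L = 126.16 g
mannitol: 22 g/L × 3.32 L = 73.04 g

magnesium sulfate heptahydrate 4.91 g; pyridoxine hydrochloride 32.29 mg; ferric chloride hexahydrate 0.21 g; galactose 126.16 g; mannitol 73.04 g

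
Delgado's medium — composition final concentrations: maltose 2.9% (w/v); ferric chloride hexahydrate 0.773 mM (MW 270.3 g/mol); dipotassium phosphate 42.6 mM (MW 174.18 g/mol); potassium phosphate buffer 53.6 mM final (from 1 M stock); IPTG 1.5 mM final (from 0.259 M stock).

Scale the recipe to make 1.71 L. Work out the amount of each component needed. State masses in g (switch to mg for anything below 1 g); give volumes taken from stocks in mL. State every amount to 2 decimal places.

maltose 49.59 g; ferric chloride hexahydrate 357.29 mg; dipotassium phosphate 12.69 g; potassium phosphate buffer 91.66 mL; IPTG 9.90 mL

Working volume: 1.71 L.
maltose: 2.9% w/v = 29 g/L → 29 × 1.71 L = 49.59 g
ferric chloride hexahydrate: 0.773 mmol/L × 270.3 mg/mmol × 1.71 L = 357.29 mg
dipotassium phosphate: 42.6 mmol/L × 174.18 g/mol × 1.71 L ÷ 1000 = 12.69 g
potassium phosphate buffer: dilute stock: 53.6 mM × 1710 mL ÷ 1000 mM = 91.66 mL
IPTG: V = C2·V2/C1 = 1.5 mM × 1710 mL ÷ 259 mM = 9.90 mL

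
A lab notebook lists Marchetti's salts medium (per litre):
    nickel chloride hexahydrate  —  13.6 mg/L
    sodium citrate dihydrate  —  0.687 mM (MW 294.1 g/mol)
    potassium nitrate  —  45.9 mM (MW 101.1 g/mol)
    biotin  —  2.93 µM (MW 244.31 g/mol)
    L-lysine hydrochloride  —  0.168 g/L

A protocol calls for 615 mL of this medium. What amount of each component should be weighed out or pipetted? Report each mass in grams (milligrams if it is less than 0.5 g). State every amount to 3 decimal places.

Scale factor relative to 1 L: 0.615.
nickel chloride hexahydrate: 13.6 mg/L × 0.615 L = 8.364 mg
sodium citrate dihydrate: 0.687 mmol/L × 294.1 mg/mmol × 0.615 L = 124.259 mg
potassium nitrate: 45.9 mmol/L × 101.1 g/mol × 0.615 L ÷ 1000 = 2.854 g
biotin: 2.93 µmol/L × 244.31 g/mol × 0.615 L ÷ 1000 = 0.440 mg
L-lysine hydrochloride: 0.168 g/L × 0.615 L = 0.10332 g = 103.320 mg

nickel chloride hexahydrate 8.364 mg; sodium citrate dihydrate 124.259 mg; potassium nitrate 2.854 g; biotin 0.440 mg; L-lysine hydrochloride 103.320 mg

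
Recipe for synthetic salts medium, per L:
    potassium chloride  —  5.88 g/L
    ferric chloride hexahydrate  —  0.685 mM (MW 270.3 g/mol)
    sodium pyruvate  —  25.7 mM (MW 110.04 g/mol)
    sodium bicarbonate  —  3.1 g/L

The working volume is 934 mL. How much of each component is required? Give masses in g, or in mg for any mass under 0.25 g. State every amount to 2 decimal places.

potassium chloride 5.49 g; ferric chloride hexahydrate 172.94 mg; sodium pyruvate 2.64 g; sodium bicarbonate 2.90 g

Scale factor relative to 1 L: 0.934.
potassium chloride: 5.88 g/L × 0.934 L = 5.49 g
ferric chloride hexahydrate: 0.685 mmol/L × 270.3 mg/mmol × 0.934 L = 172.94 mg
sodium pyruvate: 25.7 mmol/L × 110.04 g/mol × 0.934 L ÷ 1000 = 2.64 g
sodium bicarbonate: 3.1 g/L × 0.934 L = 2.90 g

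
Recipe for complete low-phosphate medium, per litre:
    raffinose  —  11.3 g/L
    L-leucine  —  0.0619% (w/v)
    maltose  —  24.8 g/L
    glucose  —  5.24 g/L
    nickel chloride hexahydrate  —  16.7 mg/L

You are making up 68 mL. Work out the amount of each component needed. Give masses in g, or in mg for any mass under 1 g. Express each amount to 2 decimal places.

raffinose 768.40 mg; L-leucine 42.09 mg; maltose 1.69 g; glucose 356.32 mg; nickel chloride hexahydrate 1.14 mg

Working volume: 68 mL = 0.068 L.
raffinose: 11.3 g/L × 0.068 L = 0.7684 g = 768.40 mg
L-leucine: 0.0619 g per 100 mL × 68 mL ÷ 100 = 0.042092 g = 42.09 mg
maltose: 24.8 g/L × 0.068 L = 1.69 g
glucose: 5.24 g/L × 0.068 L = 0.35632 g = 356.32 mg
nickel chloride hexahydrate: 16.7 mg/L × 0.068 L = 1.14 mg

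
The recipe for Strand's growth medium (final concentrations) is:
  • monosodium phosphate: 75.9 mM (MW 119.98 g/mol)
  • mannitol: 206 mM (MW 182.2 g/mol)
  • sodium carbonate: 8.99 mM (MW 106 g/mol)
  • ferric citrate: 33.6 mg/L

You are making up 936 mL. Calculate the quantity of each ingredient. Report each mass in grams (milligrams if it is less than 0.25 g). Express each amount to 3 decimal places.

monosodium phosphate 8.524 g; mannitol 35.131 g; sodium carbonate 0.892 g; ferric citrate 31.450 mg

Target volume = 936 mL = 0.936 L.
monosodium phosphate: 75.9 mmol/L × 119.98 g/mol × 0.936 L ÷ 1000 = 8.524 g
mannitol: 206 mmol/L × 182.2 g/mol × 0.936 L ÷ 1000 = 35.131 g
sodium carbonate: 8.99 mmol/L × 106 g/mol × 0.936 L ÷ 1000 = 0.892 g
ferric citrate: 33.6 mg/L × 0.936 L = 31.450 mg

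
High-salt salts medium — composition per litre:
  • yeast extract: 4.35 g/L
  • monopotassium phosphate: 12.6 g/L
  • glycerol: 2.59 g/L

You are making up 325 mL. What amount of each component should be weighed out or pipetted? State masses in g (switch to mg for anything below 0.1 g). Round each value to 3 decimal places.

yeast extract 1.414 g; monopotassium phosphate 4.095 g; glycerol 0.842 g

Target volume = 325 mL = 0.325 L.
yeast extract: 4.35 g/L × 0.325 L = 1.414 g
monopotassium phosphate: 12.6 g/L × 0.325 L = 4.095 g
glycerol: 2.59 g/L × 0.325 L = 0.842 g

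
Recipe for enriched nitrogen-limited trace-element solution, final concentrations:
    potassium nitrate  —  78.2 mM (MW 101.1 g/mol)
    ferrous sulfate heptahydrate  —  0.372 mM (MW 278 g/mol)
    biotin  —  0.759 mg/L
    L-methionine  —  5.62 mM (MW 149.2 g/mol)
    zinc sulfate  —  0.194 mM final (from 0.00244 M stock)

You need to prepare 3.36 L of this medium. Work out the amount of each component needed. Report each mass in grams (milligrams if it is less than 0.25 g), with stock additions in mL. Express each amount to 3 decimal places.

Working volume: 3.36 L.
potassium nitrate: 78.2 mmol/L × 101.1 g/mol × 3.36 L ÷ 1000 = 26.564 g
ferrous sulfate heptahydrate: 0.372 mmol/L × 278 g/mol × 3.36 L ÷ 1000 = 0.347 g
biotin: 0.759 mg/L × 3.36 L = 2.550 mg
L-methionine: 5.62 mmol/L × 149.2 g/mol × 3.36 L ÷ 1000 = 2.817 g
zinc sulfate: V = C2·V2/C1 = 0.194 mM × 3360 mL ÷ 2.44 mM = 267.148 mL

potassium nitrate 26.564 g; ferrous sulfate heptahydrate 0.347 g; biotin 2.550 mg; L-methionine 2.817 g; zinc sulfate 267.148 mL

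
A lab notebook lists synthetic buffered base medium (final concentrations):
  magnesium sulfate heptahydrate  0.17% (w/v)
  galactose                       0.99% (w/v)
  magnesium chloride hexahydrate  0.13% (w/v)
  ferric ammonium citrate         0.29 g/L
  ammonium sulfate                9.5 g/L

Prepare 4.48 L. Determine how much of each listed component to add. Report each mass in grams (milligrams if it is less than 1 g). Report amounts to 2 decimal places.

Scale factor relative to 1 L: 4.48.
magnesium sulfate heptahydrate: 0.17% w/v = 1.7 g/L → 1.7 × 4.48 L = 7.62 g
galactose: 0.99 g per 100 mL × 4480 mL ÷ 100 = 44.35 g
magnesium chloride hexahydrate: 0.13 g per 100 mL × 4480 mL ÷ 100 = 5.82 g
ferric ammonium citrate: 0.29 g/L × 4.48 L = 1.30 g
ammonium sulfate: 9.5 g/L × 4.48 L = 42.56 g

magnesium sulfate heptahydrate 7.62 g; galactose 44.35 g; magnesium chloride hexahydrate 5.82 g; ferric ammonium citrate 1.30 g; ammonium sulfate 42.56 g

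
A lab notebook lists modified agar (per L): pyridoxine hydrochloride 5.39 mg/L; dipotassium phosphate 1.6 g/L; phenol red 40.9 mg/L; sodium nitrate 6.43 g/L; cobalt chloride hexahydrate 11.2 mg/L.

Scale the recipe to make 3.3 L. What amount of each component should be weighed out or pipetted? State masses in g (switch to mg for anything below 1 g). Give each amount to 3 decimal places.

pyridoxine hydrochloride 17.787 mg; dipotassium phosphate 5.280 g; phenol red 134.970 mg; sodium nitrate 21.219 g; cobalt chloride hexahydrate 36.960 mg

Working volume: 3.3 L.
pyridoxine hydrochloride: 5.39 mg/L × 3.3 L = 17.787 mg
dipotassium phosphate: 1.6 g/L × 3.3 L = 5.280 g
phenol red: 40.9 mg/L × 3.3 L = 134.970 mg
sodium nitrate: 6.43 g/L × 3.3 L = 21.219 g
cobalt chloride hexahydrate: 11.2 mg/L × 3.3 L = 36.960 mg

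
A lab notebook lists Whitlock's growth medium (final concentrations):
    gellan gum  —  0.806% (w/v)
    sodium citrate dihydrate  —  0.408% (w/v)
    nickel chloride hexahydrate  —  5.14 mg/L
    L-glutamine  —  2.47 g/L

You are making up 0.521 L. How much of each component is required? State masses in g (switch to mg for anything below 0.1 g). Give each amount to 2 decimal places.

gellan gum 4.20 g; sodium citrate dihydrate 2.13 g; nickel chloride hexahydrate 2.68 mg; L-glutamine 1.29 g

Scale factor relative to 1 L: 0.521.
gellan gum: 0.806 g per 100 mL × 521 mL ÷ 100 = 4.20 g
sodium citrate dihydrate: 0.408 g per 100 mL × 521 mL ÷ 100 = 2.13 g
nickel chloride hexahydrate: 5.14 mg/L × 0.521 L = 2.68 mg
L-glutamine: 2.47 g/L × 0.521 L = 1.29 g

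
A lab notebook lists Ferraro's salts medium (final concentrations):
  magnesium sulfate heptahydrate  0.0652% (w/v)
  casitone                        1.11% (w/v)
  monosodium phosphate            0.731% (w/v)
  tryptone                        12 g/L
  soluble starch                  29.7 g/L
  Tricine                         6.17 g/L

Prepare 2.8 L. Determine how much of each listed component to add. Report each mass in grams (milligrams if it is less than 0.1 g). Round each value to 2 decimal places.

Scale factor relative to 1 L: 2.8.
magnesium sulfate heptahydrate: 0.0652 g per 100 mL × 2800 mL ÷ 100 = 1.83 g
casitone: 1.11 g per 100 mL × 2800 mL ÷ 100 = 31.08 g
monosodium phosphate: 0.731% w/v = 7.31 g/L → 7.31 × 2.8 L = 20.47 g
tryptone: 12 g/L × 2.8 L = 33.60 g
soluble starch: 29.7 g/L × 2.8 L = 83.16 g
Tricine: 6.17 g/L × 2.8 L = 17.28 g

magnesium sulfate heptahydrate 1.83 g; casitone 31.08 g; monosodium phosphate 20.47 g; tryptone 33.60 g; soluble starch 83.16 g; Tricine 17.28 g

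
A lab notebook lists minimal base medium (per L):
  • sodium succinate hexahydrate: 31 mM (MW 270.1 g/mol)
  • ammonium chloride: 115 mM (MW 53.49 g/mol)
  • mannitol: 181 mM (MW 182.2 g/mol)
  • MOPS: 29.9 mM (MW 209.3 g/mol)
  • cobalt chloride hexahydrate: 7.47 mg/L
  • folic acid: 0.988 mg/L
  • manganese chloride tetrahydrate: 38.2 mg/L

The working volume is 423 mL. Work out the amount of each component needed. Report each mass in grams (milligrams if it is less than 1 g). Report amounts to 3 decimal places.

Scale factor relative to 1 L: 0.423.
sodium succinate hexahydrate: 31 mmol/L × 270.1 g/mol × 0.423 L ÷ 1000 = 3.542 g
ammonium chloride: 115 mmol/L × 53.49 g/mol × 0.423 L ÷ 1000 = 2.602 g
mannitol: 181 mmol/L × 182.2 g/mol × 0.423 L ÷ 1000 = 13.950 g
MOPS: 29.9 mmol/L × 209.3 g/mol × 0.423 L ÷ 1000 = 2.647 g
cobalt chloride hexahydrate: 7.47 mg/L × 0.423 L = 3.160 mg
folic acid: 0.988 mg/L × 0.423 L = 0.418 mg
manganese chloride tetrahydrate: 38.2 mg/L × 0.423 L = 16.159 mg

sodium succinate hexahydrate 3.542 g; ammonium chloride 2.602 g; mannitol 13.950 g; MOPS 2.647 g; cobalt chloride hexahydrate 3.160 mg; folic acid 0.418 mg; manganese chloride tetrahydrate 16.159 mg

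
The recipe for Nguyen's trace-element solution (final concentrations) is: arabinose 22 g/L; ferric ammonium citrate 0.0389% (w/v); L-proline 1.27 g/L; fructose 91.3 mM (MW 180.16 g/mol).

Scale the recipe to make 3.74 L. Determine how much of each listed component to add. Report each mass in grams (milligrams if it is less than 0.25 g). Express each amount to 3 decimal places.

Scale factor relative to 1 L: 3.74.
arabinose: 22 g/L × 3.74 L = 82.280 g
ferric ammonium citrate: 0.0389 g per 100 mL × 3740 mL ÷ 100 = 1.455 g
L-proline: 1.27 g/L × 3.74 L = 4.750 g
fructose: 91.3 mmol/L × 180.16 g/mol × 3.74 L ÷ 1000 = 61.518 g

arabinose 82.280 g; ferric ammonium citrate 1.455 g; L-proline 4.750 g; fructose 61.518 g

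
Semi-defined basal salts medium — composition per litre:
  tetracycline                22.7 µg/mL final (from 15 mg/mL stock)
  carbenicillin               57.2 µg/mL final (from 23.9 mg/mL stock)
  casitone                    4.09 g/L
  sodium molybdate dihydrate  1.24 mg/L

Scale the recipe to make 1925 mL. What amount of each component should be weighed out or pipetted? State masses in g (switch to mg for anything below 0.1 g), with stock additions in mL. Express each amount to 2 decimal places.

Scale factor relative to 1 L: 1.925.
tetracycline: V = C2·V2/C1 = 22.7 µg/mL × 1925 mL ÷ 15000 µg/mL = 2.91 mL
carbenicillin: V = C2·V2/C1 = 57.2 µg/mL × 1925 mL ÷ 23900 µg/mL = 4.61 mL
casitone: 4.09 g/L × 1.925 L = 7.87 g
sodium molybdate dihydrate: 1.24 mg/L × 1.925 L = 2.39 mg

tetracycline 2.91 mL; carbenicillin 4.61 mL; casitone 7.87 g; sodium molybdate dihydrate 2.39 mg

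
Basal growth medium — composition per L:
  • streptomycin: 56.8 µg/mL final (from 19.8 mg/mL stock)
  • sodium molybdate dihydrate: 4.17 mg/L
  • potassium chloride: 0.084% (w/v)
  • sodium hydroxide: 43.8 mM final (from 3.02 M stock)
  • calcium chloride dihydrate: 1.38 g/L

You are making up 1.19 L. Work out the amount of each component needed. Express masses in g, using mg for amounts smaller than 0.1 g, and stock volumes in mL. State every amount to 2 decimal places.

Working volume: 1.19 L.
streptomycin: C1V1 = C2V2 → 56.8 µg/mL × 1190 mL ÷ 19800 µg/mL = 3.41 mL
sodium molybdate dihydrate: 4.17 mg/L × 1.19 L = 4.96 mg
potassium chloride: 0.084 g per 100 mL × 1190 mL ÷ 100 = 1.00 g
sodium hydroxide: C1V1 = C2V2 → 43.8 mM × 1190 mL ÷ 3020 mM = 17.26 mL
calcium chloride dihydrate: 1.38 g/L × 1.19 L = 1.64 g

streptomycin 3.41 mL; sodium molybdate dihydrate 4.96 mg; potassium chloride 1.00 g; sodium hydroxide 17.26 mL; calcium chloride dihydrate 1.64 g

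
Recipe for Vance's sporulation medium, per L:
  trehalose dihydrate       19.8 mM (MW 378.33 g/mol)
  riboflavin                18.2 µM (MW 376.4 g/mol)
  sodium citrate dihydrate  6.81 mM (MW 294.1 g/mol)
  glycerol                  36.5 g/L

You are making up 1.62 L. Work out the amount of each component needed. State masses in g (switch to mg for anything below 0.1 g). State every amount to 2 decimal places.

trehalose dihydrate 12.14 g; riboflavin 11.10 mg; sodium citrate dihydrate 3.24 g; glycerol 59.13 g

Scale factor relative to 1 L: 1.62.
trehalose dihydrate: 19.8 mmol/L × 378.33 g/mol × 1.62 L ÷ 1000 = 12.14 g
riboflavin: 18.2 µmol/L × 376.4 g/mol × 1.62 L ÷ 1000 = 11.10 mg
sodium citrate dihydrate: 6.81 mmol/L × 294.1 g/mol × 1.62 L ÷ 1000 = 3.24 g
glycerol: 36.5 g/L × 1.62 L = 59.13 g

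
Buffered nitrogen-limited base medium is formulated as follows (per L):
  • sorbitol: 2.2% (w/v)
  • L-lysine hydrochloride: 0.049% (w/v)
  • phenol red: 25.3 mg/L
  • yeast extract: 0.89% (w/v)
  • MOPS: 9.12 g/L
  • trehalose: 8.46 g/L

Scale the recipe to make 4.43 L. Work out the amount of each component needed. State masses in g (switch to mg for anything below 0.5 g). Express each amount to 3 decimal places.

sorbitol 97.460 g; L-lysine hydrochloride 2.171 g; phenol red 112.079 mg; yeast extract 39.427 g; MOPS 40.402 g; trehalose 37.478 g

Working volume: 4.43 L.
sorbitol: 2.2 g per 100 mL × 4430 mL ÷ 100 = 97.460 g
L-lysine hydrochloride: 0.049 g per 100 mL × 4430 mL ÷ 100 = 2.171 g
phenol red: 25.3 mg/L × 4.43 L = 112.079 mg
yeast extract: 0.89 g per 100 mL × 4430 mL ÷ 100 = 39.427 g
MOPS: 9.12 g/L × 4.43 L = 40.402 g
trehalose: 8.46 g/L × 4.43 L = 37.478 g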